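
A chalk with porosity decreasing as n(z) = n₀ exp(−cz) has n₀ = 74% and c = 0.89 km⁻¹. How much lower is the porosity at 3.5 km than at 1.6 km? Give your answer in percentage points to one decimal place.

n(1.6) = 0.74·e^(−0.89×1.6) = 0.1782
n(3.5) = 0.74·e^(−0.89×3.5) = 0.0328
Δn = 0.1782 − 0.0328 = 0.1453

14.5 percentage points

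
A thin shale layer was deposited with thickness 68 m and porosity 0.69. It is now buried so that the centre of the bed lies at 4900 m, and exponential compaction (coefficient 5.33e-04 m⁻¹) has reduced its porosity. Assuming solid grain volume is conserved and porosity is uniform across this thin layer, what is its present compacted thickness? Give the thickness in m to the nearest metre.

Working in km (1 km = 1000 m; β in km⁻¹ = β in m⁻¹ × 1000):
Porosity at 4.9 km: phi = 0.69·exp(−0.533×4.9) = 0.0507
Solid-volume conservation: h(1−phi) = h₀(1−phi₀) ⇒ h = h₀·(1−phi₀)/(1−phi)
h = 0.068 × (1 − 0.69)/(1 − 0.0507) = 0.068 × 0.3265 = 0.0222 km

22 m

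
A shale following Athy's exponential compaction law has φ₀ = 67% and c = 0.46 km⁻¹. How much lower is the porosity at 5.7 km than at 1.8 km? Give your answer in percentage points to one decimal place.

24.4 percentage points

φ(1.8) = 0.67·e^(−0.46×1.8) = 0.2927
φ(5.7) = 0.67·e^(−0.46×5.7) = 0.0487
Δφ = 0.2927 − 0.0487 = 0.2441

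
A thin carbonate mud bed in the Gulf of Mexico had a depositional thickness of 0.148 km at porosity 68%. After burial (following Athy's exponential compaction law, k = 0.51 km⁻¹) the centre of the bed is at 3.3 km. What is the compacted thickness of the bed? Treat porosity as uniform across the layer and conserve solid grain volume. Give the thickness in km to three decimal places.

0.054 km

Porosity at 3.3 km: phi = 0.68·exp(−0.51×3.3) = 0.1264
Solid-volume conservation: h(1−phi) = h₀(1−phi₀) ⇒ h = h₀·(1−phi₀)/(1−phi)
h = 0.148 × (1 − 0.68)/(1 − 0.1264) = 0.148 × 0.3663 = 0.0542 km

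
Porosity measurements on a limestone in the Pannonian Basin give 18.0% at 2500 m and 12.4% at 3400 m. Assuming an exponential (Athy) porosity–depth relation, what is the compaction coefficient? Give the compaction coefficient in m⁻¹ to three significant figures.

Working in km (1 km = 1000 m; k in km⁻¹ = k in m⁻¹ × 1000):
Athy: φ(d) = φ₀ e^(−kd) ⇒ φ₁/φ₂ = e^{k(d₂−d₁)} ⇒ k = ln(φ₁/φ₂)/(d₂−d₁)
k = ln(0.18/0.124) / (3.4 − 2.5) = ln(1.452) / 0.9 = 0.3727 / 0.9 = 0.4141 km⁻¹

0.000414 m⁻¹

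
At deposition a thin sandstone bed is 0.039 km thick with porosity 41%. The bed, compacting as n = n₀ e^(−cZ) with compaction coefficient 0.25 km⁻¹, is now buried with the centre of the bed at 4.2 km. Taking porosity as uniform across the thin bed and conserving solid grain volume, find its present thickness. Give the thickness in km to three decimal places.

0.027 km

Porosity at 4.2 km: n = 0.41·exp(−0.25×4.2) = 0.1435
Solid-volume conservation: h(1−n) = h₀(1−n₀) ⇒ h = h₀·(1−n₀)/(1−n)
h = 0.039 × (1 − 0.41)/(1 − 0.1435) = 0.039 × 0.6888 = 0.0269 km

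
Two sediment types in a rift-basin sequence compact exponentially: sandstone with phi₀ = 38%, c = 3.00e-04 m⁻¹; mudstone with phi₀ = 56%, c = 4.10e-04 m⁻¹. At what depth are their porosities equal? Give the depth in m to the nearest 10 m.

Working in km (1 km = 1000 m; c in km⁻¹ = c in m⁻¹ × 1000):
Set phi₀ₐ e^(−cₐZ) = phi₀ᵦ e^(−cᵦZ) ⇒ ln(phi₀ₐ/phi₀ᵦ) = (cₐ − cᵦ)·Z
Z = ln(0.38/0.56) / (0.3 − 0.41) = -0.3878 / -0.11 = 3.525 km

3530 m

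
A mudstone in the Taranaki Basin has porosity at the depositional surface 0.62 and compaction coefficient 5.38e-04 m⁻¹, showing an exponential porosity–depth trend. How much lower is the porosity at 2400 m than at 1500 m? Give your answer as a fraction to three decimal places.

Working in km (1 km = 1000 m; β in km⁻¹ = β in m⁻¹ × 1000):
n(1.5) = 0.62·e^(−0.538×1.5) = 0.2766
n(2.4) = 0.62·e^(−0.538×2.4) = 0.1705
Δn = 0.2766 − 0.1705 = 0.1062

0.106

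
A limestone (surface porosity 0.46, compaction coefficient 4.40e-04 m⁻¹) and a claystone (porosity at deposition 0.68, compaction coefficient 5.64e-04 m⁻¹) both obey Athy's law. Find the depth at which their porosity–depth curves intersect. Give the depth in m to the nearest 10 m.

Working in km (1 km = 1000 m; β in km⁻¹ = β in m⁻¹ × 1000):
Set n₀ₐ e^(−βₐz) = n₀ᵦ e^(−βᵦz) ⇒ ln(n₀ₐ/n₀ᵦ) = (βₐ − βᵦ)·z
z = ln(0.46/0.68) / (0.44 − 0.564) = -0.3909 / -0.124 = 3.152 km

3150 m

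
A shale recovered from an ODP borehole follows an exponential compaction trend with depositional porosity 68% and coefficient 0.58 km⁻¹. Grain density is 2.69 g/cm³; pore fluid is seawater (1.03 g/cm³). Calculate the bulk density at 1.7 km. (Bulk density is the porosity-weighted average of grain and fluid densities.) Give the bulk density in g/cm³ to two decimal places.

Porosity at depth: phi = 0.68·exp(−0.58×1.7) = 0.68×0.3731 = 0.2537
Bulk density: ρ_b = (1−phi)ρ_g + phi·ρ_f = 0.7463×2.69 + 0.2537×1.03
       = 2.008 + 0.261 = 2.269 g/cm³

2.27 g/cm³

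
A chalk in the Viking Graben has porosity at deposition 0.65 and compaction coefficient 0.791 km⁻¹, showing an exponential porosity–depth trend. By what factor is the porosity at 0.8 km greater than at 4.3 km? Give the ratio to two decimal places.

15.93

phi(z₁)/phi(z₂) = e^(−c·z₁)/e^(−c·z₂) = e^{c(z₂−z₁)}
= exp(0.791 × 3.5) = exp(2.768) = 15.9347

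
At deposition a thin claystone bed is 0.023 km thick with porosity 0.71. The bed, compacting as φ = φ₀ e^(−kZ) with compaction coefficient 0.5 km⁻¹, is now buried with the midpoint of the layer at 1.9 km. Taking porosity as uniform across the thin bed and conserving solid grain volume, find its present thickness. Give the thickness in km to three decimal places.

0.009 km

Porosity at 1.9 km: φ = 0.71·exp(−0.5×1.9) = 0.2746
Solid-volume conservation: h(1−φ) = h₀(1−φ₀) ⇒ h = h₀·(1−φ₀)/(1−φ)
h = 0.023 × (1 − 0.71)/(1 − 0.2746) = 0.023 × 0.3998 = 0.0092 km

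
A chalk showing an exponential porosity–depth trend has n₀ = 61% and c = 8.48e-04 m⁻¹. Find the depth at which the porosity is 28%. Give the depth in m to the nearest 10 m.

920 m

Working in km (1 km = 1000 m; c in km⁻¹ = c in m⁻¹ × 1000):
Invert Athy's law: z = ln(n₀/n) / c
z = ln(0.61/0.28) / 0.848 = ln(2.179) / 0.848 = 0.7787 / 0.848 = 0.918 km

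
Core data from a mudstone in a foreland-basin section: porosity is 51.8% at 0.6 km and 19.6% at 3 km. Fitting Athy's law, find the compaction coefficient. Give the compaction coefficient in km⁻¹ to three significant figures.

0.405 km⁻¹

Athy: φ(d) = φ₀ e^(−cd) ⇒ φ₁/φ₂ = e^{c(d₂−d₁)} ⇒ c = ln(φ₁/φ₂)/(d₂−d₁)
c = ln(0.518/0.196) / (3 − 0.6) = ln(2.643) / 2.4 = 0.9719 / 2.4 = 0.4049 km⁻¹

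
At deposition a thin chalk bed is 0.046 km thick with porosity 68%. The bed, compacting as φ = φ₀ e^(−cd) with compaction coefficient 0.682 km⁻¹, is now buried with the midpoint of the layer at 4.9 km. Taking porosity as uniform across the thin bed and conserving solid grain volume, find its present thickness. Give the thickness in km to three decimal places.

0.015 km

Porosity at 4.9 km: φ = 0.68·exp(−0.682×4.9) = 0.0241
Solid-volume conservation: h(1−φ) = h₀(1−φ₀) ⇒ h = h₀·(1−φ₀)/(1−φ)
h = 0.046 × (1 − 0.68)/(1 − 0.0241) = 0.046 × 0.3279 = 0.0151 km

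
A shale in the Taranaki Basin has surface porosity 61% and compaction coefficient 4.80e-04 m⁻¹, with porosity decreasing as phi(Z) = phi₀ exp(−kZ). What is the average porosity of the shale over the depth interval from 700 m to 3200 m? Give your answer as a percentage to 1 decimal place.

25.4%

Working in km (1 km = 1000 m; k in km⁻¹ = k in m⁻¹ × 1000):
⟨phi⟩ = (1/(Z₂−Z₁)) ∫ phi₀ e^(−kZ) dZ = phi₀·(e^(−k·Z₁) − e^(−k·Z₂)) / (k·(Z₂−Z₁))
e^(−0.48×0.7) = 0.7146; e^(−0.48×3.2) = 0.2152
⟨phi⟩ = 0.61 × (0.7146 − 0.2152) / (0.48 × 2.5) = 0.61 × 0.4162 = 0.2539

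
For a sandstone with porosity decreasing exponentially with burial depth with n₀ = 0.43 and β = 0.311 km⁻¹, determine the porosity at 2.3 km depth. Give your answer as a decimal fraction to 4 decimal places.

n = n₀·exp(−β·z) = 0.43 × exp(−0.311 × 2.3) = 0.43 × exp(−0.7153)
  = 0.43 × 0.4890 = 0.2103

0.2103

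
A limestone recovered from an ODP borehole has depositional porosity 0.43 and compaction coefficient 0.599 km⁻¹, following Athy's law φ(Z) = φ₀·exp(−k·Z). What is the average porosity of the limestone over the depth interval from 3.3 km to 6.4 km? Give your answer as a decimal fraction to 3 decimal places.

0.027

⟨φ⟩ = (1/(Z₂−Z₁)) ∫ φ₀ e^(−kZ) dZ = φ₀·(e^(−k·Z₁) − e^(−k·Z₂)) / (k·(Z₂−Z₁))
e^(−0.599×3.3) = 0.1385; e^(−0.599×6.4) = 0.0216
⟨φ⟩ = 0.43 × (0.1385 − 0.0216) / (0.599 × 3.1) = 0.43 × 0.0630 = 0.0271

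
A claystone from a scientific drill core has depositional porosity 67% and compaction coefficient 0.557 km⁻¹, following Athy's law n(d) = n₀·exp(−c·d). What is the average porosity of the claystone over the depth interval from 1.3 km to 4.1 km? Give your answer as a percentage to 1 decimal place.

⟨n⟩ = (1/(d₂−d₁)) ∫ n₀ e^(−cd) dd = n₀·(e^(−c·d₁) − e^(−c·d₂)) / (c·(d₂−d₁))
e^(−0.557×1.3) = 0.4848; e^(−0.557×4.1) = 0.1019
⟨n⟩ = 0.67 × (0.4848 − 0.1019) / (0.557 × 2.8) = 0.67 × 0.2455 = 0.1645

16.4%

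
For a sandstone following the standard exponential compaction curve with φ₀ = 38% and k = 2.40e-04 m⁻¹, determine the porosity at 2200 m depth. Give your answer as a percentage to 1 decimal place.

Working in km (1 km = 1000 m; k in km⁻¹ = k in m⁻¹ × 1000):
φ = φ₀·exp(−k·d) = 0.38 × exp(−0.24 × 2.2) = 0.38 × exp(−0.528)
  = 0.38 × 0.5898 = 0.2241

22.4%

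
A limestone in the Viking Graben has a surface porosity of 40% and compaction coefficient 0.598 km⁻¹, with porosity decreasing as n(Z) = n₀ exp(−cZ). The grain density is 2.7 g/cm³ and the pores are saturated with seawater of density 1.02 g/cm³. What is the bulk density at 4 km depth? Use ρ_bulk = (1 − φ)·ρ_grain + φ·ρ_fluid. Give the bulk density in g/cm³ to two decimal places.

Porosity at depth: n = 0.4·exp(−0.598×4) = 0.4×0.0914 = 0.0366
Bulk density: ρ_b = (1−n)ρ_g + n·ρ_f = 0.9634×2.7 + 0.0366×1.02
       = 2.601 + 0.037 = 2.639 g/cm³

2.64 g/cm³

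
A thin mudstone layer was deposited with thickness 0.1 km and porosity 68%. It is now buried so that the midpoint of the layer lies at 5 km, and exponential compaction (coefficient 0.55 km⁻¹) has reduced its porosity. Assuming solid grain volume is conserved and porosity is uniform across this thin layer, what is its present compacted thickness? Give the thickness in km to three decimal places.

0.033 km

Porosity at 5 km: phi = 0.68·exp(−0.55×5) = 0.0435
Solid-volume conservation: h(1−phi) = h₀(1−phi₀) ⇒ h = h₀·(1−phi₀)/(1−phi)
h = 0.1 × (1 − 0.68)/(1 − 0.0435) = 0.1 × 0.3345 = 0.0335 km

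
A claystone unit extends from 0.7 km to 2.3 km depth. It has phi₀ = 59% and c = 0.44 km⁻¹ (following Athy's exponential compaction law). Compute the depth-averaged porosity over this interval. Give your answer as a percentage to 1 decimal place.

⟨phi⟩ = (1/(Z₂−Z₁)) ∫ phi₀ e^(−cZ) dZ = phi₀·(e^(−c·Z₁) − e^(−c·Z₂)) / (c·(Z₂−Z₁))
e^(−0.44×0.7) = 0.7349; e^(−0.44×2.3) = 0.3635
⟨phi⟩ = 0.59 × (0.7349 − 0.3635) / (0.44 × 1.6) = 0.59 × 0.5276 = 0.3113

31.1%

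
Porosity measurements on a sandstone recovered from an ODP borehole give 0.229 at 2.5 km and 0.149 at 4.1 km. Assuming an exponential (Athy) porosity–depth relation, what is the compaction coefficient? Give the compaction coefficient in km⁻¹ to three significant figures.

Athy: φ(z) = φ₀ e^(−kz) ⇒ φ₁/φ₂ = e^{k(z₂−z₁)} ⇒ k = ln(φ₁/φ₂)/(z₂−z₁)
k = ln(0.229/0.149) / (4.1 − 2.5) = ln(1.537) / 1.6 = 0.4298 / 1.6 = 0.2686 km⁻¹

0.269 km⁻¹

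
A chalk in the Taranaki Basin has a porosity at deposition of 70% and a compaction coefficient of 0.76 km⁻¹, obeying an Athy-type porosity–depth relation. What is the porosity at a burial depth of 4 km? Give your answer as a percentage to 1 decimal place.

3.3%

φ = φ₀·exp(−k·d) = 0.7 × exp(−0.76 × 4) = 0.7 × exp(−3.04)
  = 0.7 × 0.0478 = 0.0335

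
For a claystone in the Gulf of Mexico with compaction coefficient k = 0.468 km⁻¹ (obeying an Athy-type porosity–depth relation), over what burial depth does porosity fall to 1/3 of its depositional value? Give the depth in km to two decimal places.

2.35 km

φ/φ₀ = 1/3 ⇒ exp(−k·Z) = 1/3 ⇒ Z = ln(3) / k
Z = 1.0986 / 0.468 = 2.347 km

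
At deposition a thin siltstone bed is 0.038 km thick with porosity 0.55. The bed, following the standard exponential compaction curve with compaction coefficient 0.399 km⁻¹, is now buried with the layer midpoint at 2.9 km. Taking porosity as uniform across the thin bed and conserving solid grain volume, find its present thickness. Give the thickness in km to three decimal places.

Porosity at 2.9 km: n = 0.55·exp(−0.399×2.9) = 0.1729
Solid-volume conservation: h(1−n) = h₀(1−n₀) ⇒ h = h₀·(1−n₀)/(1−n)
h = 0.038 × (1 − 0.55)/(1 − 0.1729) = 0.038 × 0.5441 = 0.0207 km

0.021 km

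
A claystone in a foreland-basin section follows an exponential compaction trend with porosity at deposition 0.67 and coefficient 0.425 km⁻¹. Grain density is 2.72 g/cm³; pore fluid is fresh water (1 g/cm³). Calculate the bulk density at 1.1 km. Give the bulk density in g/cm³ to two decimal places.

Porosity at depth: phi = 0.67·exp(−0.425×1.1) = 0.67×0.6266 = 0.4198
Bulk density: ρ_b = (1−phi)ρ_g + phi·ρ_f = 0.5802×2.72 + 0.4198×1
       = 1.578 + 0.420 = 1.998 g/cm³

2.00 g/cm³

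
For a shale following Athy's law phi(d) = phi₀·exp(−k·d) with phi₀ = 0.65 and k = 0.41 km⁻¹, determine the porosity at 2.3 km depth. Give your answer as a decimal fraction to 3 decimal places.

0.253

phi = phi₀·exp(−k·d) = 0.65 × exp(−0.41 × 2.3) = 0.65 × exp(−0.943)
  = 0.65 × 0.3895 = 0.2531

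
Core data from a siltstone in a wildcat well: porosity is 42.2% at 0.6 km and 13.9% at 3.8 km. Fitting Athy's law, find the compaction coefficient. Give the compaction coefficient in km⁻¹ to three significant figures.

0.347 km⁻¹

Athy: phi(Z) = phi₀ e^(−kZ) ⇒ phi₁/phi₂ = e^{k(Z₂−Z₁)} ⇒ k = ln(phi₁/phi₂)/(Z₂−Z₁)
k = ln(0.422/0.139) / (3.8 − 0.6) = ln(3.036) / 3.2 = 1.1105 / 3.2 = 0.347 km⁻¹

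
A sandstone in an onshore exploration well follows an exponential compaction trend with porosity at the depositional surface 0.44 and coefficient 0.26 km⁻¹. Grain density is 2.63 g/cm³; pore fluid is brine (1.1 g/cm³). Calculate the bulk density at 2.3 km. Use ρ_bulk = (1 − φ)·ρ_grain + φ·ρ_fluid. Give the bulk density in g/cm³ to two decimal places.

Porosity at depth: n = 0.44·exp(−0.26×2.3) = 0.44×0.5499 = 0.2420
Bulk density: ρ_b = (1−n)ρ_g + n·ρ_f = 0.7580×2.63 + 0.2420×1.1
       = 1.994 + 0.266 = 2.260 g/cm³

2.26 g/cm³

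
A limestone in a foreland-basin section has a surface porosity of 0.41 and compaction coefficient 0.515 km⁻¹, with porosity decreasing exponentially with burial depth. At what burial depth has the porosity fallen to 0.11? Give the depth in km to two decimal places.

2.55 km

Invert Athy's law: Z = ln(φ₀/φ) / k
Z = ln(0.41/0.11) / 0.515 = ln(3.727) / 0.515 = 1.3157 / 0.515 = 2.555 km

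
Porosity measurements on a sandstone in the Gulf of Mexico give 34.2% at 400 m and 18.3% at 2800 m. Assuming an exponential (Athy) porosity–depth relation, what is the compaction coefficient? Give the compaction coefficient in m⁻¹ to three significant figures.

0.000261 m⁻¹

Working in km (1 km = 1000 m; β in km⁻¹ = β in m⁻¹ × 1000):
Athy: φ(Z) = φ₀ e^(−βZ) ⇒ φ₁/φ₂ = e^{β(Z₂−Z₁)} ⇒ β = ln(φ₁/φ₂)/(Z₂−Z₁)
β = ln(0.342/0.183) / (2.8 − 0.4) = ln(1.869) / 2.4 = 0.6253 / 2.4 = 0.2606 km⁻¹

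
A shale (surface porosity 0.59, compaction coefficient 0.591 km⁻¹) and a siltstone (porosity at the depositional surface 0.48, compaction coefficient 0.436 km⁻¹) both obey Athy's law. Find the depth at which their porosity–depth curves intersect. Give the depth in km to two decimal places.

1.33 km

Set phi₀ₐ e^(−cₐZ) = phi₀ᵦ e^(−cᵦZ) ⇒ ln(phi₀ₐ/phi₀ᵦ) = (cₐ − cᵦ)·Z
Z = ln(0.59/0.48) / (0.591 − 0.436) = 0.2063 / 0.155 = 1.331 km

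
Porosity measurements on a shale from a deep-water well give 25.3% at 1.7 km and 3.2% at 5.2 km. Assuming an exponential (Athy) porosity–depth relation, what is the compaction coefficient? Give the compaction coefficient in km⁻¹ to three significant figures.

0.591 km⁻¹

Athy: φ(z) = φ₀ e^(−βz) ⇒ φ₁/φ₂ = e^{β(z₂−z₁)} ⇒ β = ln(φ₁/φ₂)/(z₂−z₁)
β = ln(0.253/0.032) / (5.2 − 1.7) = ln(7.906) / 3.5 = 2.0677 / 3.5 = 0.5908 km⁻¹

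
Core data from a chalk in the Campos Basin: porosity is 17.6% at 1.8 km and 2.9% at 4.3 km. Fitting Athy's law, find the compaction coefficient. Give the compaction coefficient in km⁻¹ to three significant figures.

Athy: n(z) = n₀ e^(−kz) ⇒ n₁/n₂ = e^{k(z₂−z₁)} ⇒ k = ln(n₁/n₂)/(z₂−z₁)
k = ln(0.176/0.029) / (4.3 − 1.8) = ln(6.069) / 2.5 = 1.8032 / 2.5 = 0.7213 km⁻¹

0.721 km⁻¹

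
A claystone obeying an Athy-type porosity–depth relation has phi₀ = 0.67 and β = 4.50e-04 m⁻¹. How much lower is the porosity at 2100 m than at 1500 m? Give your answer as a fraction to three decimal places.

0.081

Working in km (1 km = 1000 m; β in km⁻¹ = β in m⁻¹ × 1000):
phi(1.5) = 0.67·e^(−0.45×1.5) = 0.3411
phi(2.1) = 0.67·e^(−0.45×2.1) = 0.2604
Δphi = 0.3411 − 0.2604 = 0.0807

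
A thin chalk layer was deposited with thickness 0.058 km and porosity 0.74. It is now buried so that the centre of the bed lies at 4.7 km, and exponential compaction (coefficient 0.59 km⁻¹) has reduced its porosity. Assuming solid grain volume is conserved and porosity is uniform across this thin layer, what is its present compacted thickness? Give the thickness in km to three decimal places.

Porosity at 4.7 km: phi = 0.74·exp(−0.59×4.7) = 0.0462
Solid-volume conservation: h(1−phi) = h₀(1−phi₀) ⇒ h = h₀·(1−phi₀)/(1−phi)
h = 0.058 × (1 − 0.74)/(1 − 0.0462) = 0.058 × 0.2726 = 0.0158 km

0.016 km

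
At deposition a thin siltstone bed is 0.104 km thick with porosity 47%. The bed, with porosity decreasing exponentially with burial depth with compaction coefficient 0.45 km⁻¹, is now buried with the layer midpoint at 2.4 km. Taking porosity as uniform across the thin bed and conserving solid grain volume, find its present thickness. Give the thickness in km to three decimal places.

0.066 km

Porosity at 2.4 km: φ = 0.47·exp(−0.45×2.4) = 0.1596
Solid-volume conservation: h(1−φ) = h₀(1−φ₀) ⇒ h = h₀·(1−φ₀)/(1−φ)
h = 0.104 × (1 − 0.47)/(1 − 0.1596) = 0.104 × 0.6307 = 0.0656 km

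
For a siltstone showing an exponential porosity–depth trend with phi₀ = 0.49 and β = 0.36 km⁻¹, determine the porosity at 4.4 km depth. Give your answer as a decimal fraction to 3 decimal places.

0.101

phi = phi₀·exp(−β·d) = 0.49 × exp(−0.36 × 4.4) = 0.49 × exp(−1.584)
  = 0.49 × 0.2052 = 0.1005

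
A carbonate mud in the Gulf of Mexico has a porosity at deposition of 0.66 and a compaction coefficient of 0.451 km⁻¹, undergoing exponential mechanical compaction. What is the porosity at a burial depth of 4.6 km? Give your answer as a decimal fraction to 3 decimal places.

0.083

phi = phi₀·exp(−β·z) = 0.66 × exp(−0.451 × 4.6) = 0.66 × exp(−2.075)
  = 0.66 × 0.1256 = 0.0829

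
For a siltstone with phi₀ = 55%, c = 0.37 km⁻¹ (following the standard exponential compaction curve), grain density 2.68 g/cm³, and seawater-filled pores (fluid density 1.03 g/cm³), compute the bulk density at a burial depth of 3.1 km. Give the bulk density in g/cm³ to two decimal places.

Porosity at depth: phi = 0.55·exp(−0.37×3.1) = 0.55×0.3176 = 0.1747
Bulk density: ρ_b = (1−phi)ρ_g + phi·ρ_f = 0.8253×2.68 + 0.1747×1.03
       = 2.212 + 0.180 = 2.392 g/cm³

2.39 g/cm³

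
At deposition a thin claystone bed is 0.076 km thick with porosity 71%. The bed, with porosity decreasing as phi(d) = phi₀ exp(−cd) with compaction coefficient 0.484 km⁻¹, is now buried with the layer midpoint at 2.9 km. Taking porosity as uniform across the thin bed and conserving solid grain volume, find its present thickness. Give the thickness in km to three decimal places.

0.027 km

Porosity at 2.9 km: phi = 0.71·exp(−0.484×2.9) = 0.1745
Solid-volume conservation: h(1−phi) = h₀(1−phi₀) ⇒ h = h₀·(1−phi₀)/(1−phi)
h = 0.076 × (1 − 0.71)/(1 − 0.1745) = 0.076 × 0.3513 = 0.0267 km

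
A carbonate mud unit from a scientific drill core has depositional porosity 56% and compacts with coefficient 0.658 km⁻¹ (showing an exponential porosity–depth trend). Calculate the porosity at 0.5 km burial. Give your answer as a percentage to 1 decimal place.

40.3%

n = n₀·exp(−β·z) = 0.56 × exp(−0.658 × 0.5) = 0.56 × exp(−0.329)
  = 0.56 × 0.7196 = 0.4030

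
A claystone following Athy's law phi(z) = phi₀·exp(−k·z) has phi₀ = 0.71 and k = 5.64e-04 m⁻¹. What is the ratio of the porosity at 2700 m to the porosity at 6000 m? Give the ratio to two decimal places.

6.43

Working in km (1 km = 1000 m; k in km⁻¹ = k in m⁻¹ × 1000):
phi(z₁)/phi(z₂) = e^(−k·z₁)/e^(−k·z₂) = e^{k(z₂−z₁)}
= exp(0.564 × 3.3) = exp(1.861) = 6.4314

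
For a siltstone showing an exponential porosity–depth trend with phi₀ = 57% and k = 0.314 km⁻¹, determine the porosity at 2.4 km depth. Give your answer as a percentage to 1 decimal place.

phi = phi₀·exp(−k·d) = 0.57 × exp(−0.314 × 2.4) = 0.57 × exp(−0.7536)
  = 0.57 × 0.4707 = 0.2683

26.8%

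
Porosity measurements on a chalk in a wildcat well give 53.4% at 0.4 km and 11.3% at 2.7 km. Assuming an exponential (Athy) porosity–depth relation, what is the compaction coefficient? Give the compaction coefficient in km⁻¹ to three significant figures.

Athy: phi(d) = phi₀ e^(−cd) ⇒ phi₁/phi₂ = e^{c(d₂−d₁)} ⇒ c = ln(phi₁/phi₂)/(d₂−d₁)
c = ln(0.534/0.113) / (2.7 − 0.4) = ln(4.726) / 2.3 = 1.5530 / 2.3 = 0.6752 km⁻¹

0.675 km⁻¹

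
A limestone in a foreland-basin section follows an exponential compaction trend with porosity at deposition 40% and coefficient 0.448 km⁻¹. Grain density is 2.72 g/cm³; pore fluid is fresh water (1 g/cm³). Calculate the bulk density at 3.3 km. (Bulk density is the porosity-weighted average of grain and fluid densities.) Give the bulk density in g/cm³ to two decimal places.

Porosity at depth: phi = 0.4·exp(−0.448×3.3) = 0.4×0.2280 = 0.0912
Bulk density: ρ_b = (1−phi)ρ_g + phi·ρ_f = 0.9088×2.72 + 0.0912×1
       = 2.472 + 0.091 = 2.563 g/cm³

2.56 g/cm³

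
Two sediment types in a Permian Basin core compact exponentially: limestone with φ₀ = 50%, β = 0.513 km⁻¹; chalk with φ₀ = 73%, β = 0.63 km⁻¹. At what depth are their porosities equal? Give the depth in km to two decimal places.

3.23 km

Set φ₀ₐ e^(−βₐd) = φ₀ᵦ e^(−βᵦd) ⇒ ln(φ₀ₐ/φ₀ᵦ) = (βₐ − βᵦ)·d
d = ln(0.5/0.73) / (0.513 − 0.63) = -0.3784 / -0.117 = 3.234 km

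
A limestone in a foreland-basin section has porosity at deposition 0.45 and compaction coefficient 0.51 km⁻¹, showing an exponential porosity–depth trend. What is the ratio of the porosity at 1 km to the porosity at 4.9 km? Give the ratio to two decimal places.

n(d₁)/n(d₂) = e^(−k·d₁)/e^(−k·d₂) = e^{k(d₂−d₁)}
= exp(0.51 × 3.9) = exp(1.989) = 7.3082

7.31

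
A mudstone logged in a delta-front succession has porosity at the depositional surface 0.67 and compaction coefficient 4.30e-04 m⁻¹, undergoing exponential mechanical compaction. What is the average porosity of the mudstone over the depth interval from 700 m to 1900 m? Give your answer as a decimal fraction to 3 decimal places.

Working in km (1 km = 1000 m; c in km⁻¹ = c in m⁻¹ × 1000):
⟨phi⟩ = (1/(Z₂−Z₁)) ∫ phi₀ e^(−cZ) dZ = phi₀·(e^(−c·Z₁) − e^(−c·Z₂)) / (c·(Z₂−Z₁))
e^(−0.43×0.7) = 0.7401; e^(−0.43×1.9) = 0.4418
⟨phi⟩ = 0.67 × (0.7401 − 0.4418) / (0.43 × 1.2) = 0.67 × 0.5781 = 0.3874

0.387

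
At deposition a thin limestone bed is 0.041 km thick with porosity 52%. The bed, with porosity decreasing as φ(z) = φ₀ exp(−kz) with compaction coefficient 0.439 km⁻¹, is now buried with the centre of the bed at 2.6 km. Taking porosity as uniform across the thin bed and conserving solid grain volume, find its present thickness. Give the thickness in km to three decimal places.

Porosity at 2.6 km: φ = 0.52·exp(−0.439×2.6) = 0.1661
Solid-volume conservation: h(1−φ) = h₀(1−φ₀) ⇒ h = h₀·(1−φ₀)/(1−φ)
h = 0.041 × (1 − 0.52)/(1 − 0.1661) = 0.041 × 0.5756 = 0.0236 km

0.024 km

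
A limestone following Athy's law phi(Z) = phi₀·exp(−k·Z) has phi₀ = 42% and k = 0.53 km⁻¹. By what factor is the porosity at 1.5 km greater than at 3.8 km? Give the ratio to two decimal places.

3.38

phi(Z₁)/phi(Z₂) = e^(−k·Z₁)/e^(−k·Z₂) = e^{k(Z₂−Z₁)}
= exp(0.53 × 2.3) = exp(1.219) = 3.3838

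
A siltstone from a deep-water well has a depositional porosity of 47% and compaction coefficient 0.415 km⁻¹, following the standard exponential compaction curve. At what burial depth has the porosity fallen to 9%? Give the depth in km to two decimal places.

3.98 km

Invert Athy's law: z = ln(n₀/n) / β
z = ln(0.47/0.09) / 0.415 = ln(5.222) / 0.415 = 1.6529 / 0.415 = 3.983 km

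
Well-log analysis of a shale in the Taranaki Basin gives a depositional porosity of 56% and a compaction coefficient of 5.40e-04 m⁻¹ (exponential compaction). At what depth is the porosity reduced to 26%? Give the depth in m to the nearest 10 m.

Working in km (1 km = 1000 m; c in km⁻¹ = c in m⁻¹ × 1000):
Invert Athy's law: Z = ln(phi₀/phi) / c
Z = ln(0.56/0.26) / 0.54 = ln(2.154) / 0.54 = 0.7673 / 0.54 = 1.421 km

1420 m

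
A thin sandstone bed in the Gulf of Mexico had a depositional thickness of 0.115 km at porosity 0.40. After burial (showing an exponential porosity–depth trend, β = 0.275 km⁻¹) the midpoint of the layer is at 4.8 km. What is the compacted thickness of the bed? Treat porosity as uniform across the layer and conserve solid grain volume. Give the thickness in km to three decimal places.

Porosity at 4.8 km: n = 0.4·exp(−0.275×4.8) = 0.1069
Solid-volume conservation: h(1−n) = h₀(1−n₀) ⇒ h = h₀·(1−n₀)/(1−n)
h = 0.115 × (1 − 0.4)/(1 − 0.1069) = 0.115 × 0.6718 = 0.0773 km

0.077 km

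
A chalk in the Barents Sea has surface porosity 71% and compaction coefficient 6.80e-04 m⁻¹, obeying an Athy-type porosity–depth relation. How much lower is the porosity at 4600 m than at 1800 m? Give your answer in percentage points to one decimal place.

Working in km (1 km = 1000 m; β in km⁻¹ = β in m⁻¹ × 1000):
n(1.8) = 0.71·e^(−0.68×1.8) = 0.2088
n(4.6) = 0.71·e^(−0.68×4.6) = 0.0311
Δn = 0.2088 − 0.0311 = 0.1777

17.8 percentage points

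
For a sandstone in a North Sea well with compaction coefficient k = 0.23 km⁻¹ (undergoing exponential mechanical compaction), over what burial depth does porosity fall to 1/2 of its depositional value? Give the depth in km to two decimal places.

3.01 km

n/n₀ = 1/2 ⇒ exp(−k·z) = 1/2 ⇒ z = ln(2) / k
z = 0.6931 / 0.23 = 3.014 km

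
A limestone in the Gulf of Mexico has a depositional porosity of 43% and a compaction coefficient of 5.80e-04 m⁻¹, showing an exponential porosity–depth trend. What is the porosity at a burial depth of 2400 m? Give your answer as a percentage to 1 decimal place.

Working in km (1 km = 1000 m; k in km⁻¹ = k in m⁻¹ × 1000):
phi = phi₀·exp(−k·d) = 0.43 × exp(−0.58 × 2.4) = 0.43 × exp(−1.392)
  = 0.43 × 0.2486 = 0.1069

10.7%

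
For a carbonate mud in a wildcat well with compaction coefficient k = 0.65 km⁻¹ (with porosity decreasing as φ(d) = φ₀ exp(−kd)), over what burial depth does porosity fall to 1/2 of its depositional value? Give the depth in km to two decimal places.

φ/φ₀ = 1/2 ⇒ exp(−k·d) = 1/2 ⇒ d = ln(2) / k
d = 0.6931 / 0.65 = 1.066 km

1.07 km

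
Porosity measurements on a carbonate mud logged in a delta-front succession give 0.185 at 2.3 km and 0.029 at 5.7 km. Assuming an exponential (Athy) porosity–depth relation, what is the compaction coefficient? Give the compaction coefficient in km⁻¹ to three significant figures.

0.545 km⁻¹

Athy: n(Z) = n₀ e^(−βZ) ⇒ n₁/n₂ = e^{β(Z₂−Z₁)} ⇒ β = ln(n₁/n₂)/(Z₂−Z₁)
β = ln(0.185/0.029) / (5.7 − 2.3) = ln(6.379) / 3.4 = 1.8531 / 3.4 = 0.545 km⁻¹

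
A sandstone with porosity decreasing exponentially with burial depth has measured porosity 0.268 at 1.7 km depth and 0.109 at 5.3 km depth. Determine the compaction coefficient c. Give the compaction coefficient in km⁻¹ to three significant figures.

0.250 km⁻¹

Athy: φ(Z) = φ₀ e^(−cZ) ⇒ φ₁/φ₂ = e^{c(Z₂−Z₁)} ⇒ c = ln(φ₁/φ₂)/(Z₂−Z₁)
c = ln(0.268/0.109) / (5.3 − 1.7) = ln(2.459) / 3.6 = 0.8996 / 3.6 = 0.2499 km⁻¹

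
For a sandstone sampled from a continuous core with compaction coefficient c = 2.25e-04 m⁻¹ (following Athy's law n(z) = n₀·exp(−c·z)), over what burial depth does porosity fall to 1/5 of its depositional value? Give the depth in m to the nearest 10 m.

Working in km (1 km = 1000 m; c in km⁻¹ = c in m⁻¹ × 1000):
n/n₀ = 1/5 ⇒ exp(−c·z) = 1/5 ⇒ z = ln(5) / c
z = 1.6094 / 0.225 = 7.153 km

7150 m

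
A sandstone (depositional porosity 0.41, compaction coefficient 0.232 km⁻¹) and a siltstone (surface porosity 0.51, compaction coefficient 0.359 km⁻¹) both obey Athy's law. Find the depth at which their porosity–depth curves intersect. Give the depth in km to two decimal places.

Set φ₀ₐ e^(−cₐd) = φ₀ᵦ e^(−cᵦd) ⇒ ln(φ₀ₐ/φ₀ᵦ) = (cₐ − cᵦ)·d
d = ln(0.41/0.51) / (0.232 − 0.359) = -0.2183 / -0.127 = 1.719 km

1.72 km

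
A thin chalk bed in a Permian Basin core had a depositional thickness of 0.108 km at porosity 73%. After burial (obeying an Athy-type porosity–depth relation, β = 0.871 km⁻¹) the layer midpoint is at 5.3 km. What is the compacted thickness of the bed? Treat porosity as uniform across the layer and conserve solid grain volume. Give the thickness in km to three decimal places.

0.029 km

Porosity at 5.3 km: φ = 0.73·exp(−0.871×5.3) = 0.0072
Solid-volume conservation: h(1−φ) = h₀(1−φ₀) ⇒ h = h₀·(1−φ₀)/(1−φ)
h = 0.108 × (1 − 0.73)/(1 − 0.0072) = 0.108 × 0.2720 = 0.0294 km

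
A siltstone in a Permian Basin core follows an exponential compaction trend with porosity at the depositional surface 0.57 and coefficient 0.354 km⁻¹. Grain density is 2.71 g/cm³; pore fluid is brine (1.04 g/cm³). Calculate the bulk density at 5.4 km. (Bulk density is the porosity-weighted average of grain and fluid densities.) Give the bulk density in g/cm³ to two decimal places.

Porosity at depth: φ = 0.57·exp(−0.354×5.4) = 0.57×0.1478 = 0.0843
Bulk density: ρ_b = (1−φ)ρ_g + φ·ρ_f = 0.9157×2.71 + 0.0843×1.04
       = 2.482 + 0.088 = 2.569 g/cm³

2.57 g/cm³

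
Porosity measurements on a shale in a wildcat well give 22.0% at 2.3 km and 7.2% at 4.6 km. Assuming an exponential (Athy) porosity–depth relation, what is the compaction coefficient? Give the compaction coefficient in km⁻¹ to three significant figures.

Athy: n(Z) = n₀ e^(−βZ) ⇒ n₁/n₂ = e^{β(Z₂−Z₁)} ⇒ β = ln(n₁/n₂)/(Z₂−Z₁)
β = ln(0.22/0.072) / (4.6 − 2.3) = ln(3.056) / 2.3 = 1.1170 / 2.3 = 0.4856 km⁻¹

0.486 km⁻¹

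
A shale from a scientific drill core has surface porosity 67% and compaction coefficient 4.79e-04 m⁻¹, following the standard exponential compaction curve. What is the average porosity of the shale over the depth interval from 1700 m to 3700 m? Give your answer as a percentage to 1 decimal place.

Working in km (1 km = 1000 m; k in km⁻¹ = k in m⁻¹ × 1000):
⟨phi⟩ = (1/(z₂−z₁)) ∫ phi₀ e^(−kz) dz = phi₀·(e^(−k·z₁) − e^(−k·z₂)) / (k·(z₂−z₁))
e^(−0.479×1.7) = 0.4429; e^(−0.479×3.7) = 0.1699
⟨phi⟩ = 0.67 × (0.4429 − 0.1699) / (0.479 × 2) = 0.67 × 0.2850 = 0.1909

19.1%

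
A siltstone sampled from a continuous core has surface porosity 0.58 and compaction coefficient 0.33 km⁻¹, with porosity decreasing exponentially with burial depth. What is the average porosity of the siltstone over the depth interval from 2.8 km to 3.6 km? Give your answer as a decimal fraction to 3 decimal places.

⟨n⟩ = (1/(d₂−d₁)) ∫ n₀ e^(−cd) dd = n₀·(e^(−c·d₁) − e^(−c·d₂)) / (c·(d₂−d₁))
e^(−0.33×2.8) = 0.3969; e^(−0.33×3.6) = 0.3048
⟨n⟩ = 0.58 × (0.3969 − 0.3048) / (0.33 × 0.8) = 0.58 × 0.3489 = 0.2023

0.202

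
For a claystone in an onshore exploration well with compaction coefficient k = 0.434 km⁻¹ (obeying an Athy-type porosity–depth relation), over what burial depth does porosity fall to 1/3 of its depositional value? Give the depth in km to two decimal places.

2.53 km

φ/φ₀ = 1/3 ⇒ exp(−k·Z) = 1/3 ⇒ Z = ln(3) / k
Z = 1.0986 / 0.434 = 2.531 km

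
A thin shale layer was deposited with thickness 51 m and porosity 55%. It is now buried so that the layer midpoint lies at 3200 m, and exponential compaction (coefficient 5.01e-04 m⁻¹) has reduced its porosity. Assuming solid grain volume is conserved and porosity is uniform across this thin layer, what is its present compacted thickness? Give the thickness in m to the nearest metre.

26 m

Working in km (1 km = 1000 m; k in km⁻¹ = k in m⁻¹ × 1000):
Porosity at 3.2 km: phi = 0.55·exp(−0.501×3.2) = 0.1107
Solid-volume conservation: h(1−phi) = h₀(1−phi₀) ⇒ h = h₀·(1−phi₀)/(1−phi)
h = 0.051 × (1 − 0.55)/(1 − 0.1107) = 0.051 × 0.5060 = 0.0258 km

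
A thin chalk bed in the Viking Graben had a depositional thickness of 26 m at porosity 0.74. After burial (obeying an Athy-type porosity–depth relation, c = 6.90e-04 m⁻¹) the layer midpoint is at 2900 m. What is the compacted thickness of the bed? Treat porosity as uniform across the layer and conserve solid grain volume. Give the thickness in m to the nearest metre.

8 m

Working in km (1 km = 1000 m; c in km⁻¹ = c in m⁻¹ × 1000):
Porosity at 2.9 km: φ = 0.74·exp(−0.69×2.9) = 0.1000
Solid-volume conservation: h(1−φ) = h₀(1−φ₀) ⇒ h = h₀·(1−φ₀)/(1−φ)
h = 0.026 × (1 − 0.74)/(1 − 0.1000) = 0.026 × 0.2889 = 0.0075 km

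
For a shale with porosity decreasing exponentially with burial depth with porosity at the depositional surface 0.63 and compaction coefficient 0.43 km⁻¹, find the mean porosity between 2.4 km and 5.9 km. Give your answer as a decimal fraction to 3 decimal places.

⟨phi⟩ = (1/(z₂−z₁)) ∫ phi₀ e^(−βz) dz = phi₀·(e^(−β·z₁) − e^(−β·z₂)) / (β·(z₂−z₁))
e^(−0.43×2.4) = 0.3563; e^(−0.43×5.9) = 0.0791
⟨phi⟩ = 0.63 × (0.3563 − 0.0791) / (0.43 × 3.5) = 0.63 × 0.1842 = 0.1160

0.116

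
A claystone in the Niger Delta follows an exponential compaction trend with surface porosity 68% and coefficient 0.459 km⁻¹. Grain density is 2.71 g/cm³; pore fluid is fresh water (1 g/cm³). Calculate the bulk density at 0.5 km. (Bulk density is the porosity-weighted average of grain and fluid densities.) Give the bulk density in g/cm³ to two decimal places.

1.79 g/cm³

Porosity at depth: φ = 0.68·exp(−0.459×0.5) = 0.68×0.7949 = 0.5406
Bulk density: ρ_b = (1−φ)ρ_g + φ·ρ_f = 0.4594×2.71 + 0.5406×1
       = 1.245 + 0.541 = 1.786 g/cm³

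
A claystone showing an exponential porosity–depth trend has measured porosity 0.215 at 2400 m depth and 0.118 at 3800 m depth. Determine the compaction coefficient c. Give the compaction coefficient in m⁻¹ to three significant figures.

Working in km (1 km = 1000 m; c in km⁻¹ = c in m⁻¹ × 1000):
Athy: n(z) = n₀ e^(−cz) ⇒ n₁/n₂ = e^{c(z₂−z₁)} ⇒ c = ln(n₁/n₂)/(z₂−z₁)
c = ln(0.215/0.118) / (3.8 − 2.4) = ln(1.822) / 1.4 = 0.6000 / 1.4 = 0.4285 km⁻¹

0.000429 m⁻¹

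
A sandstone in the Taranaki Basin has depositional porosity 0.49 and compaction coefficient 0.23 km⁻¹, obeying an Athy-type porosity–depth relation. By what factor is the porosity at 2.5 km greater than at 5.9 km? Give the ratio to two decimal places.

phi(z₁)/phi(z₂) = e^(−β·z₁)/e^(−β·z₂) = e^{β(z₂−z₁)}
= exp(0.23 × 3.4) = exp(0.782) = 2.1858

2.19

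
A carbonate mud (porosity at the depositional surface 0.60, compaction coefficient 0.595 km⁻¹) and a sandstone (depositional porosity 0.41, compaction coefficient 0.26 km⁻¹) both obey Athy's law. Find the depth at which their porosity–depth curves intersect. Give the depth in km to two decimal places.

1.14 km

Set n₀ₐ e^(−cₐd) = n₀ᵦ e^(−cᵦd) ⇒ ln(n₀ₐ/n₀ᵦ) = (cₐ − cᵦ)·d
d = ln(0.6/0.41) / (0.595 − 0.26) = 0.3808 / 0.335 = 1.137 km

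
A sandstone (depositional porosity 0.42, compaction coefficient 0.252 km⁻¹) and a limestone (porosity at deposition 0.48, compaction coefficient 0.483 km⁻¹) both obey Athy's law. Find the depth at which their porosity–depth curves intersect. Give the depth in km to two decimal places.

0.58 km

Set φ₀ₐ e^(−kₐZ) = φ₀ᵦ e^(−kᵦZ) ⇒ ln(φ₀ₐ/φ₀ᵦ) = (kₐ − kᵦ)·Z
Z = ln(0.42/0.48) / (0.252 − 0.483) = -0.1335 / -0.231 = 0.578 km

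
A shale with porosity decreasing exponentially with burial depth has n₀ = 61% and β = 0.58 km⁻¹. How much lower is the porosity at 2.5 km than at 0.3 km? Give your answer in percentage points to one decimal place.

36.9 percentage points

n(0.3) = 0.61·e^(−0.58×0.3) = 0.5126
n(2.5) = 0.61·e^(−0.58×2.5) = 0.1431
Δn = 0.5126 − 0.1431 = 0.3695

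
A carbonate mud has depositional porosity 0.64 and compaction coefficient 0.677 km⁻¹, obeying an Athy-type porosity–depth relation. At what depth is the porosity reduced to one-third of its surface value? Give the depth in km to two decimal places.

1.62 km

phi/phi₀ = 1/3 ⇒ exp(−k·z) = 1/3 ⇒ z = ln(3) / k
z = 1.0986 / 0.677 = 1.623 km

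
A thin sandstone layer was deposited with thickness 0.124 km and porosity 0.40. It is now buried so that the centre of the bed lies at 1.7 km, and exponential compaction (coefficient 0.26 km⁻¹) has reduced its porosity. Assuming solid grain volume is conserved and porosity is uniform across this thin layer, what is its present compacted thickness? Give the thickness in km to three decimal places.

Porosity at 1.7 km: φ = 0.4·exp(−0.26×1.7) = 0.2571
Solid-volume conservation: h(1−φ) = h₀(1−φ₀) ⇒ h = h₀·(1−φ₀)/(1−φ)
h = 0.124 × (1 − 0.4)/(1 − 0.2571) = 0.124 × 0.8076 = 0.1001 km

0.100 km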